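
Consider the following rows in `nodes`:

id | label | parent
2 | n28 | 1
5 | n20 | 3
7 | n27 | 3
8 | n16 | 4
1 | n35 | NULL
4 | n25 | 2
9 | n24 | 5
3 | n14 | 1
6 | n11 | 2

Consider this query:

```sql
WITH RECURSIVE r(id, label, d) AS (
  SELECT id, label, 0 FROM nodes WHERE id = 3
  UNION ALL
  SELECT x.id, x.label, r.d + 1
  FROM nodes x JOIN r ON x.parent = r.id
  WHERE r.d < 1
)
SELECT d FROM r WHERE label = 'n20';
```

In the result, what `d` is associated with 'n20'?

Base: id=3 (n14) at d 0.
Iteration 1: rows with parent in {3} -> n20 (id 5, d 1), n27 (id 7, d 1).
Iteration 2: d < 1 fails for all current rows; recursion stops.

1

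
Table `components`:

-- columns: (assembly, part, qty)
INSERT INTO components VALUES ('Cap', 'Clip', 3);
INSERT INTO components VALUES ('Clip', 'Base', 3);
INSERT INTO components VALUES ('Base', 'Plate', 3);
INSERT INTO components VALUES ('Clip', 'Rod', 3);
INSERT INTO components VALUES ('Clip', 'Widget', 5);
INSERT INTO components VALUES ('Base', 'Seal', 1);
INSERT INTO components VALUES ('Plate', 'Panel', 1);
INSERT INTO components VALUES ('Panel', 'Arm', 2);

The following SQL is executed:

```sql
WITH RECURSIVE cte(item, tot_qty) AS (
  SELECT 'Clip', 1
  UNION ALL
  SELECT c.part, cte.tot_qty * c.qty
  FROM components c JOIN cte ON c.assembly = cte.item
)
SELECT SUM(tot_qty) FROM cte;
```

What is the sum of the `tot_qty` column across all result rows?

51

Base: (Clip, tot_qty=1).
Iteration 1: components of {Clip} -> Base = 1*3 = 3, Rod = 1*3 = 3, Widget = 1*5 = 5.
Iteration 2: components of {Base,Rod,Widget} -> Plate = 3*3 = 9, Seal = 3*1 = 3.
Iteration 3: components of {Plate,Seal} -> Panel = 9*1 = 9.
Iteration 4: components of {Panel} -> Arm = 9*2 = 18.
Iteration 5: no further components; recursion stops.
SUM(tot_qty) = 1 + 3 + 3 + 5 + 9 + 3 + 9 + 18 = 51.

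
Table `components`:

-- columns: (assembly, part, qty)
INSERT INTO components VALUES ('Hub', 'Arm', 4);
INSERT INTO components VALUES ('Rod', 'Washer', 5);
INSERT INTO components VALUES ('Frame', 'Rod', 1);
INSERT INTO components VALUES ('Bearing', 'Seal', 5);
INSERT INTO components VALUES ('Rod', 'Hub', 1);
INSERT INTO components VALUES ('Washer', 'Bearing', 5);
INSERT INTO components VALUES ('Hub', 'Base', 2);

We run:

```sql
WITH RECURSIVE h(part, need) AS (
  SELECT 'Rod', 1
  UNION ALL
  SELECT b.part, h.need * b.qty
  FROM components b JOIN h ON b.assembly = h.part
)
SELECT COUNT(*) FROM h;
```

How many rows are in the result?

7

Base: (Rod, need=1).
Iteration 1: components of {Rod} -> Hub = 1*1 = 1, Washer = 1*5 = 5.
Iteration 2: components of {Hub,Washer} -> Arm = 1*4 = 4, Base = 1*2 = 2, Bearing = 5*5 = 25.
Iteration 3: components of {Arm,Base,Bearing} -> Seal = 25*5 = 125.
Iteration 4: no further components; recursion stops.
Total rows emitted: 7.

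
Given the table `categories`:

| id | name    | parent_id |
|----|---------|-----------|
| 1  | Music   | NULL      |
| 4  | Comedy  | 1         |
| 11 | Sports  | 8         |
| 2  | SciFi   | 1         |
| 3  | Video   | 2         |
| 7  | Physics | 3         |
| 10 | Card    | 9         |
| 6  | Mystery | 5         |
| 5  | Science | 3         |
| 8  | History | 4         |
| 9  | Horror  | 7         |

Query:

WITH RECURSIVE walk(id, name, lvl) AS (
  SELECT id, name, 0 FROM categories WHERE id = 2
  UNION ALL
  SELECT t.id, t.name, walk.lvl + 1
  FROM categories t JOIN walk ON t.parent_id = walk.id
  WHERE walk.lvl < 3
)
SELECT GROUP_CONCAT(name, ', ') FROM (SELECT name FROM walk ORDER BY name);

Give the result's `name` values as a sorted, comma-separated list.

Base: id=2 (SciFi) at lvl 0.
Iteration 1: rows with parent_id in {2} -> Video (id 3, lvl 1).
Iteration 2: rows with parent_id in {3} -> Science (id 5, lvl 2), Physics (id 7, lvl 2).
Iteration 3: rows with parent_id in {5,7} -> Mystery (id 6, lvl 3), Horror (id 9, lvl 3).
Iteration 4: lvl < 3 fails for all current rows; recursion stops.

Horror, Mystery, Physics, SciFi, Science, Video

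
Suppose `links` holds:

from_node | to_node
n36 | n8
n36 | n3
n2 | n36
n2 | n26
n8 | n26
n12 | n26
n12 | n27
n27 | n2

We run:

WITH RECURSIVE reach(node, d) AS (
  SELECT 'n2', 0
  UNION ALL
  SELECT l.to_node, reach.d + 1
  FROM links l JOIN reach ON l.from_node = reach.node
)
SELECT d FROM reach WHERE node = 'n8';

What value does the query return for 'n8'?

Base: (n2, d=0).
Iteration 1: edges from {n2} -> (n26, d=1), (n36, d=1).
Iteration 2: edges from {n26,n36} -> (n3, d=2), (n8, d=2).
Iteration 3: edges from {n3,n8} -> (n26, d=3).
Iteration 4: no outgoing edges from {n26}; recursion stops.

2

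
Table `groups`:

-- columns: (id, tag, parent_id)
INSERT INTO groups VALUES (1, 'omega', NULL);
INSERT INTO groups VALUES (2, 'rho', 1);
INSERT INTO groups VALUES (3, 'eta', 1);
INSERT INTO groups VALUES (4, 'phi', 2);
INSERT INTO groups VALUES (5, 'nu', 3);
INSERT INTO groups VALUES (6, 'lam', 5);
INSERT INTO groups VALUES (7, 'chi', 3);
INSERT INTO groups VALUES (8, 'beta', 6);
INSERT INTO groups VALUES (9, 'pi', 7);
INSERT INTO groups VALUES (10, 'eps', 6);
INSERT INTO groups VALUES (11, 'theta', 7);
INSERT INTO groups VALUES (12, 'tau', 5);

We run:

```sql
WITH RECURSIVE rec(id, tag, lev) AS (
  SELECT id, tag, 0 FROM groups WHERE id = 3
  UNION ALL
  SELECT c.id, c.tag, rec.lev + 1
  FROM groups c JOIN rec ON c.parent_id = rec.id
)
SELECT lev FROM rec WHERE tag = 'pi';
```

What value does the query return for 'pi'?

Base: id=3 (eta) at lev 0.
Iteration 1: rows with parent_id in {3} -> nu (id 5, lev 1), chi (id 7, lev 1).
Iteration 2: rows with parent_id in {5,7} -> lam (id 6, lev 2), pi (id 9, lev 2), theta (id 11, lev 2), tau (id 12, lev 2).
Iteration 3: rows with parent_id in {6,9,11,12} -> beta (id 8, lev 3), eps (id 10, lev 3).
Iteration 4: no rows with parent_id in {8,10}; recursion stops.

2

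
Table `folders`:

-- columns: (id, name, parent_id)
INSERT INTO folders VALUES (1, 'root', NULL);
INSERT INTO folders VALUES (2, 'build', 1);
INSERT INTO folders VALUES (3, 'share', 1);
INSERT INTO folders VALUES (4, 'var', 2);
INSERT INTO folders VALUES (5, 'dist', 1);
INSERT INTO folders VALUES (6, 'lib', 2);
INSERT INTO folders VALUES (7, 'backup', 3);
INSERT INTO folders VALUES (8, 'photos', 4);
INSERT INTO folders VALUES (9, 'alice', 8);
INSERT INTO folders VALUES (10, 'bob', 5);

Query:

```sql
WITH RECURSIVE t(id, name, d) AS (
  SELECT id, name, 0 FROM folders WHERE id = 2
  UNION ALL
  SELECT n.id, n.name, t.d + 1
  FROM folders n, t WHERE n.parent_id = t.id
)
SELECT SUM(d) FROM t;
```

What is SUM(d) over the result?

Base: id=2 (build) at d 0.
Iteration 1: rows with parent_id in {2} -> var (id 4, d 1), lib (id 6, d 1).
Iteration 2: rows with parent_id in {4,6} -> photos (id 8, d 2).
Iteration 3: rows with parent_id in {8} -> alice (id 9, d 3).
Iteration 4: no rows with parent_id in {9}; recursion stops.
SUM(d) = 0 + 1 + 1 + 2 + 3 = 7.

7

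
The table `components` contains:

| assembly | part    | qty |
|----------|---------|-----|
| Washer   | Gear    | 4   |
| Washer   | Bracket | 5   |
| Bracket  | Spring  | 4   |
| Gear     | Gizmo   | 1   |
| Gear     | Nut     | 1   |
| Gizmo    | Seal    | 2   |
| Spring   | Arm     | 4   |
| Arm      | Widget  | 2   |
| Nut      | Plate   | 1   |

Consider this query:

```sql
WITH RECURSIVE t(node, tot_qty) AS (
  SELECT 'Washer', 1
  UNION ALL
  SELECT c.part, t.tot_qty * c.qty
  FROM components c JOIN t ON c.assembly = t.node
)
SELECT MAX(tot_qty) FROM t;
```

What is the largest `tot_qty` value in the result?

Base: (Washer, tot_qty=1).
Iteration 1: components of {Washer} -> Bracket = 1*5 = 5, Gear = 1*4 = 4.
Iteration 2: components of {Bracket,Gear} -> Gizmo = 4*1 = 4, Nut = 4*1 = 4, Spring = 5*4 = 20.
Iteration 3: components of {Gizmo,Nut,Spring} -> Arm = 20*4 = 80, Plate = 4*1 = 4, Seal = 4*2 = 8.
Iteration 4: components of {Arm,Plate,Seal} -> Widget = 80*2 = 160.
Iteration 5: no further components; recursion stops.
tot_qty values: 1, 4, 5, 4, 4, 20, 8, 4, 80, 160; the maximum is 160.

160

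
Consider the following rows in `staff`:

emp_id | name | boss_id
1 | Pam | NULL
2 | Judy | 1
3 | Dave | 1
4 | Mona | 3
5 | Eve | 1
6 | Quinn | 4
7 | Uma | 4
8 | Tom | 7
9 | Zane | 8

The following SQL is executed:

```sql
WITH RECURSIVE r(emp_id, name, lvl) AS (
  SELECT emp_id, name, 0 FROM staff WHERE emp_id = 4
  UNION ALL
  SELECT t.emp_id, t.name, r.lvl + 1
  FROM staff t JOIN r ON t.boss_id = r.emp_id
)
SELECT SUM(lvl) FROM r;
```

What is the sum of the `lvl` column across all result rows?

7

Base: emp_id=4 (Mona) at lvl 0.
Iteration 1: rows with boss_id in {4} -> Quinn (id 6, lvl 1), Uma (id 7, lvl 1).
Iteration 2: rows with boss_id in {6,7} -> Tom (id 8, lvl 2).
Iteration 3: rows with boss_id in {8} -> Zane (id 9, lvl 3).
Iteration 4: no rows with boss_id in {9}; recursion stops.
SUM(lvl) = 0 + 1 + 1 + 2 + 3 = 7.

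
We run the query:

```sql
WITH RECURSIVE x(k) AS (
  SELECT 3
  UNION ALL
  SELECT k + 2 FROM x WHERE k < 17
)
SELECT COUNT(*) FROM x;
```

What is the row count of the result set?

Base: k=3.
Iteration 1: 3 < 17 holds -> k = 3 + 2 = 5.
Iteration 2: 5 < 17 holds -> k = 5 + 2 = 7.
Iteration 3: 7 < 17 holds -> k = 7 + 2 = 9.
Iteration 4: 9 < 17 holds -> k = 9 + 2 = 11.
Iteration 5: 11 < 17 holds -> k = 11 + 2 = 13.
Iteration 6: 13 < 17 holds -> k = 13 + 2 = 15.
Iteration 7: 15 < 17 holds -> k = 15 + 2 = 17.
Iteration 8: 17 < 17 fails; recursion stops.
Total rows emitted: 8.

8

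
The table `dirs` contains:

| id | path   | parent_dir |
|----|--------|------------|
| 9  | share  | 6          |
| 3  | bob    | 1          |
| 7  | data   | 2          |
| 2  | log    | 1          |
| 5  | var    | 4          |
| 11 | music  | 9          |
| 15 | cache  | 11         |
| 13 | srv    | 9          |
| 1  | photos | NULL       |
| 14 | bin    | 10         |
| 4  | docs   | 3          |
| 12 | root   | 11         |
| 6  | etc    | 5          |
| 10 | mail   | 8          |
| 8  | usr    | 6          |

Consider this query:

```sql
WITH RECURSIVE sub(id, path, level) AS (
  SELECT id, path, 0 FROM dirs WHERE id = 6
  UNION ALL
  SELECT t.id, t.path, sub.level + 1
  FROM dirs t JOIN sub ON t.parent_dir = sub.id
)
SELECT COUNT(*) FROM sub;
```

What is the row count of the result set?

9

Base: id=6 (etc) at level 0.
Iteration 1: rows with parent_dir in {6} -> usr (id 8, level 1), share (id 9, level 1).
Iteration 2: rows with parent_dir in {8,9} -> mail (id 10, level 2), music (id 11, level 2), srv (id 13, level 2).
Iteration 3: rows with parent_dir in {10,11,13} -> root (id 12, level 3), bin (id 14, level 3), cache (id 15, level 3).
Iteration 4: no rows with parent_dir in {12,14,15}; recursion stops.
Total rows emitted: 9.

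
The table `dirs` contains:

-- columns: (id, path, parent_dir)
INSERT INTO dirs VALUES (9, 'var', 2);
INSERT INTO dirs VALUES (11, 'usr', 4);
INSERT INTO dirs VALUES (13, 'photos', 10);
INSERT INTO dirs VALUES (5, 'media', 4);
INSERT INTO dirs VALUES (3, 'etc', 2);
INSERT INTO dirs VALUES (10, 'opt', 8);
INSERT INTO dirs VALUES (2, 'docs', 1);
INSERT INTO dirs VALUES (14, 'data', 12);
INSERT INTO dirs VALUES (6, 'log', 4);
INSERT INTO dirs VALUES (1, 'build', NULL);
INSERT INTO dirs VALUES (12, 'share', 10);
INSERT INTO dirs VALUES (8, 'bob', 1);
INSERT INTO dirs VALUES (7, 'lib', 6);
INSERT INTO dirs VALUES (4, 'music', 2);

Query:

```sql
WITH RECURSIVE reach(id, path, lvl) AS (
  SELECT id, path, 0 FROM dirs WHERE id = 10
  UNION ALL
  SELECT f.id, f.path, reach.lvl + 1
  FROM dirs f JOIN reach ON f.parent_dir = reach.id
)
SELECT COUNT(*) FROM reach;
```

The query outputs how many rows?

4

Base: id=10 (opt) at lvl 0.
Iteration 1: rows with parent_dir in {10} -> share (id 12, lvl 1), photos (id 13, lvl 1).
Iteration 2: rows with parent_dir in {12,13} -> data (id 14, lvl 2).
Iteration 3: no rows with parent_dir in {14}; recursion stops.
Total rows emitted: 4.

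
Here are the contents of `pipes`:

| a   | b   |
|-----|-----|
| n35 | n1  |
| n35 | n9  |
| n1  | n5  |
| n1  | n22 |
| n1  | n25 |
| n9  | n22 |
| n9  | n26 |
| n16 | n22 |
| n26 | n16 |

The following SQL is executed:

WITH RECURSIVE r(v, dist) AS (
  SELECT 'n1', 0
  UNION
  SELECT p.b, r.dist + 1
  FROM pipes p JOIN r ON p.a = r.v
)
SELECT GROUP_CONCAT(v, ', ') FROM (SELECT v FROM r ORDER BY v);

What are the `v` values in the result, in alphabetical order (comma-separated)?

Base: (n1, dist=0).
Iteration 1: edges from {n1} -> (n22, dist=1), (n25, dist=1), (n5, dist=1).
Iteration 2: no outgoing edges from {n22,n25,n5}; recursion stops.

n1, n22, n25, n5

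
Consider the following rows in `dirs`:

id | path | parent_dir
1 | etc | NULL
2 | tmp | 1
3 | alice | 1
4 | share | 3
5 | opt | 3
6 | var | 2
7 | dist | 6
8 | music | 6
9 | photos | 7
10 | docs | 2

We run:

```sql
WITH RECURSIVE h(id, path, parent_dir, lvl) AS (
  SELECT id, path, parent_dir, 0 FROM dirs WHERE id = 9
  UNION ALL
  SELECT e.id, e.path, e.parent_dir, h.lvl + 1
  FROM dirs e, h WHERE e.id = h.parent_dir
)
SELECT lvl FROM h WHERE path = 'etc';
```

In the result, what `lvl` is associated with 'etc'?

Base: id=9 (photos), parent_dir=7, lvl 0.
Iteration 1: join on id=7 -> dist (id 7, parent_dir=6, lvl 1).
Iteration 2: join on id=6 -> var (id 6, parent_dir=2, lvl 2).
Iteration 3: join on id=2 -> tmp (id 2, parent_dir=1, lvl 3).
Iteration 4: join on id=1 -> etc (id 1, parent_dir=NULL, lvl 4).
Iteration 5: parent_dir is NULL; no match; recursion stops.

4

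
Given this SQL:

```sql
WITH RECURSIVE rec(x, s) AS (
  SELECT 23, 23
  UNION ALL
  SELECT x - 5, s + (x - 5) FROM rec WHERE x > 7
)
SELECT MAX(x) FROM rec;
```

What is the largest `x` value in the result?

Base: x=23, s=23.
Iteration 1: 23 > 7 holds -> x = 23 - 5 = 18, s = 23 + 18 = 41.
Iteration 2: 18 > 7 holds -> x = 18 - 5 = 13, s = 41 + 13 = 54.
Iteration 3: 13 > 7 holds -> x = 13 - 5 = 8, s = 54 + 8 = 62.
Iteration 4: 8 > 7 holds -> x = 8 - 5 = 3, s = 62 + 3 = 65.
Iteration 5: 3 > 7 fails; recursion stops.
x values: 23, 18, 13, 8, 3; the maximum is 23.

23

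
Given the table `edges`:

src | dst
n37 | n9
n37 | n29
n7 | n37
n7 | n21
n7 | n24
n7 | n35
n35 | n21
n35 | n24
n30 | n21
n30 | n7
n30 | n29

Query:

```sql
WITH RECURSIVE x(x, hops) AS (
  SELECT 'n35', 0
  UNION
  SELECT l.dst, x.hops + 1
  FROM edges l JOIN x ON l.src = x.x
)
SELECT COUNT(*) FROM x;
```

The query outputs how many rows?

3

Base: (n35, hops=0).
Iteration 1: edges from {n35} -> (n21, hops=1), (n24, hops=1).
Iteration 2: no outgoing edges from {n21,n24}; recursion stops.
Total rows emitted: 3.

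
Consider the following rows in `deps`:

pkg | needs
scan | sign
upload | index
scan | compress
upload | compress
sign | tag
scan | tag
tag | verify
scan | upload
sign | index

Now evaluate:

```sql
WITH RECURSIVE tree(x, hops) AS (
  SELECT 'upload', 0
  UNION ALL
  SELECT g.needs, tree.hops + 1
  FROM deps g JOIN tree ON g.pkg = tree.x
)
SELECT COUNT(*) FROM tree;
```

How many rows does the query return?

3

Base: (upload, hops=0).
Iteration 1: edges from {upload} -> (compress, hops=1), (index, hops=1).
Iteration 2: no outgoing edges from {compress,index}; recursion stops.
Total rows emitted: 3.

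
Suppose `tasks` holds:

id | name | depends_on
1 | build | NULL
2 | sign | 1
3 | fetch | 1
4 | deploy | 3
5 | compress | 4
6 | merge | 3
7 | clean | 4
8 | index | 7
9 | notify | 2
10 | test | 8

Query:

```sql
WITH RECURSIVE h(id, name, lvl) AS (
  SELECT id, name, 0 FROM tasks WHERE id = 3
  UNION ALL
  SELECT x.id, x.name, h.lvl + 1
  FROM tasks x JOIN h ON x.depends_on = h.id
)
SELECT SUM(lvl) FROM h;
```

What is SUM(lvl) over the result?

13

Base: id=3 (fetch) at lvl 0.
Iteration 1: rows with depends_on in {3} -> deploy (id 4, lvl 1), merge (id 6, lvl 1).
Iteration 2: rows with depends_on in {4,6} -> compress (id 5, lvl 2), clean (id 7, lvl 2).
Iteration 3: rows with depends_on in {5,7} -> index (id 8, lvl 3).
Iteration 4: rows with depends_on in {8} -> test (id 10, lvl 4).
Iteration 5: no rows with depends_on in {10}; recursion stops.
SUM(lvl) = 0 + 1 + 1 + 2 + 2 + 3 + 4 = 13.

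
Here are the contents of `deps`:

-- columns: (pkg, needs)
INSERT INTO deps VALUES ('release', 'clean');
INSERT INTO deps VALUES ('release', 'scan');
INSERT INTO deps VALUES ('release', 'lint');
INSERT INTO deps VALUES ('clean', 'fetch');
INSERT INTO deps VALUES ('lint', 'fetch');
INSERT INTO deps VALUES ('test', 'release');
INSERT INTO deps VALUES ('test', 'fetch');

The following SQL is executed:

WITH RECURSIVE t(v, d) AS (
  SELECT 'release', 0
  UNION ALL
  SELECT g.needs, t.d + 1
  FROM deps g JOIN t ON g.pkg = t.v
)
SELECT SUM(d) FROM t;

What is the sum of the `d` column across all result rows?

7

Base: (release, d=0).
Iteration 1: edges from {release} -> (clean, d=1), (lint, d=1), (scan, d=1).
Iteration 2: edges from {clean,lint,scan} -> (fetch, d=2) x2. [UNION ALL keeps all 2 new rows, including repeats]
Iteration 3: no outgoing edges from {fetch}; recursion stops.
SUM(d) = 0 + 1 + 1 + 1 + 2 + 2 = 7.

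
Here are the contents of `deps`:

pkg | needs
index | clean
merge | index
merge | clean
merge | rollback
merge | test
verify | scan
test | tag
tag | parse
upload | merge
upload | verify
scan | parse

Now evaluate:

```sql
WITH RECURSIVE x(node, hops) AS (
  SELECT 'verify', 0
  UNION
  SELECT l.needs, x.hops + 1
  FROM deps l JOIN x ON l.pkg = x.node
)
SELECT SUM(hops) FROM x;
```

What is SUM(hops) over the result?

3

Base: (verify, hops=0).
Iteration 1: edges from {verify} -> (scan, hops=1).
Iteration 2: edges from {scan} -> (parse, hops=2).
Iteration 3: no outgoing edges from {parse}; recursion stops.
SUM(hops) = 0 + 1 + 2 = 3.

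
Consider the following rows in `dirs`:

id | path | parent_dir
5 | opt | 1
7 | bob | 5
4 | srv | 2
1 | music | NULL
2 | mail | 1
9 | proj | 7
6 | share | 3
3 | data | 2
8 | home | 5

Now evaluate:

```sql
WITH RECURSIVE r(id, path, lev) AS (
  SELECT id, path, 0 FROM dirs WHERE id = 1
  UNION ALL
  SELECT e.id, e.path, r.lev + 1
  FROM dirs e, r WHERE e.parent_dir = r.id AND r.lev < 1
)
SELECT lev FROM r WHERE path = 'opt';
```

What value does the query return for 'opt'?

1

Base: id=1 (music) at lev 0.
Iteration 1: rows with parent_dir in {1} -> mail (id 2, lev 1), opt (id 5, lev 1).
Iteration 2: lev < 1 fails for all current rows; recursion stops.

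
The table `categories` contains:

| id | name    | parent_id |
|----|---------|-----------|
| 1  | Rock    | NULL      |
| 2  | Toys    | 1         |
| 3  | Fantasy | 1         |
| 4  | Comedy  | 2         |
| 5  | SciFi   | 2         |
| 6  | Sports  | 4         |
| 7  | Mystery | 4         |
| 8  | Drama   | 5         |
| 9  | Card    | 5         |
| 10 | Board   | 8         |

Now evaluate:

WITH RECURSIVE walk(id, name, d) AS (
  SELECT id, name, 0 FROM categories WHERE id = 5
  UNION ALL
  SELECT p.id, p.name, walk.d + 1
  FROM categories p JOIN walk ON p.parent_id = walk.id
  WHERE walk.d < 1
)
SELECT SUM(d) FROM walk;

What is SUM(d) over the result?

2

Base: id=5 (SciFi) at d 0.
Iteration 1: rows with parent_id in {5} -> Drama (id 8, d 1), Card (id 9, d 1).
Iteration 2: d < 1 fails for all current rows; recursion stops.
SUM(d) = 0 + 1 + 1 = 2.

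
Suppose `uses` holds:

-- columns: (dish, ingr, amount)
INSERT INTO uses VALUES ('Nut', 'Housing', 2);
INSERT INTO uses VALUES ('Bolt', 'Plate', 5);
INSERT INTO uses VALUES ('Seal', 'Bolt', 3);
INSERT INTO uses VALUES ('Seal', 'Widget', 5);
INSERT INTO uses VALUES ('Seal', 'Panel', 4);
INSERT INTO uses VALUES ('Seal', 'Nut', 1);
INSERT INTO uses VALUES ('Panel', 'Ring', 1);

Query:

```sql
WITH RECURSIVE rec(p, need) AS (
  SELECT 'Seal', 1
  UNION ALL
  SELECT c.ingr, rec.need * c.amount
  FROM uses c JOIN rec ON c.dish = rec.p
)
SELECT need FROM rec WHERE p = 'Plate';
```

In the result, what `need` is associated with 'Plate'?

Base: (Seal, need=1).
Iteration 1: components of {Seal} -> Bolt = 1*3 = 3, Nut = 1*1 = 1, Panel = 1*4 = 4, Widget = 1*5 = 5.
Iteration 2: components of {Bolt,Nut,Panel,Widget} -> Housing = 1*2 = 2, Plate = 3*5 = 15, Ring = 4*1 = 4.
Iteration 3: no further components; recursion stops.

15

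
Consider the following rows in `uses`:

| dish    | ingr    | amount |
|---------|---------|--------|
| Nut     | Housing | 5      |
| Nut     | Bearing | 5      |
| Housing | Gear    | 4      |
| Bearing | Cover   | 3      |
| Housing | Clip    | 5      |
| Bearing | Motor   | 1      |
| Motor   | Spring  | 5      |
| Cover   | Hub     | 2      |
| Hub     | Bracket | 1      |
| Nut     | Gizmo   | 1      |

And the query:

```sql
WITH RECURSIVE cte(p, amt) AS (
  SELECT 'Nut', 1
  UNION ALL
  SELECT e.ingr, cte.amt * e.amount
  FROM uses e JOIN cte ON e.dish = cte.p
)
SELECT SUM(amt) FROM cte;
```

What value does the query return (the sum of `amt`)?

162

Base: (Nut, amt=1).
Iteration 1: components of {Nut} -> Bearing = 1*5 = 5, Gizmo = 1*1 = 1, Housing = 1*5 = 5.
Iteration 2: components of {Bearing,Gizmo,Housing} -> Clip = 5*5 = 25, Cover = 5*3 = 15, Gear = 5*4 = 20, Motor = 5*1 = 5.
Iteration 3: components of {Clip,Cover,Gear,Motor} -> Hub = 15*2 = 30, Spring = 5*5 = 25.
Iteration 4: components of {Hub,Spring} -> Bracket = 30*1 = 30.
Iteration 5: no further components; recursion stops.
SUM(amt) = 1 + 5 + 5 + 1 + 20 + 25 + 15 + 5 + 30 + 25 + 30 = 162.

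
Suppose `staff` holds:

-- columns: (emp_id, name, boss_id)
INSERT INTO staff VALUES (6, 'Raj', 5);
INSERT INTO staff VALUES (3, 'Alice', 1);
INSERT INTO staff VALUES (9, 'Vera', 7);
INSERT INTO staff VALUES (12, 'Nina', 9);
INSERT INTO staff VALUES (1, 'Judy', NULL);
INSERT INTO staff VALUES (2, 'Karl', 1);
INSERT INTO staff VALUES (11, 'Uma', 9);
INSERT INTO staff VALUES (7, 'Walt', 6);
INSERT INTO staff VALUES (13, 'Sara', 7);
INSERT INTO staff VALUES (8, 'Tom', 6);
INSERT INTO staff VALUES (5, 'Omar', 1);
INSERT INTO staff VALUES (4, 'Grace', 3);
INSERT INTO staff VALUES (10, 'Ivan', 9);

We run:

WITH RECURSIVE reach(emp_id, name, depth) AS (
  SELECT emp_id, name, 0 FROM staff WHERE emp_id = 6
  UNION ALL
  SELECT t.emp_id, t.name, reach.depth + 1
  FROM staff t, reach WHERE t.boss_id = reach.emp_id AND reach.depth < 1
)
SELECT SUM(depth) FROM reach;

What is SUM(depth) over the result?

2

Base: emp_id=6 (Raj) at depth 0.
Iteration 1: rows with boss_id in {6} -> Walt (id 7, depth 1), Tom (id 8, depth 1).
Iteration 2: depth < 1 fails for all current rows; recursion stops.
SUM(depth) = 0 + 1 + 1 = 2.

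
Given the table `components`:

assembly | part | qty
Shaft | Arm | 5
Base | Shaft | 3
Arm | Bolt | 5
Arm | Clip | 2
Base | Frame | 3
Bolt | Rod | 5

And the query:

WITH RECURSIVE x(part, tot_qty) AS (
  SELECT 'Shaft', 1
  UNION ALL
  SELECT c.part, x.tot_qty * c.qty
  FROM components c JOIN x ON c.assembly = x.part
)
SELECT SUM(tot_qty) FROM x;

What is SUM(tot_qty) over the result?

166

Base: (Shaft, tot_qty=1).
Iteration 1: components of {Shaft} -> Arm = 1*5 = 5.
Iteration 2: components of {Arm} -> Bolt = 5*5 = 25, Clip = 5*2 = 10.
Iteration 3: components of {Bolt,Clip} -> Rod = 25*5 = 125.
Iteration 4: no further components; recursion stops.
SUM(tot_qty) = 1 + 5 + 25 + 10 + 125 = 166.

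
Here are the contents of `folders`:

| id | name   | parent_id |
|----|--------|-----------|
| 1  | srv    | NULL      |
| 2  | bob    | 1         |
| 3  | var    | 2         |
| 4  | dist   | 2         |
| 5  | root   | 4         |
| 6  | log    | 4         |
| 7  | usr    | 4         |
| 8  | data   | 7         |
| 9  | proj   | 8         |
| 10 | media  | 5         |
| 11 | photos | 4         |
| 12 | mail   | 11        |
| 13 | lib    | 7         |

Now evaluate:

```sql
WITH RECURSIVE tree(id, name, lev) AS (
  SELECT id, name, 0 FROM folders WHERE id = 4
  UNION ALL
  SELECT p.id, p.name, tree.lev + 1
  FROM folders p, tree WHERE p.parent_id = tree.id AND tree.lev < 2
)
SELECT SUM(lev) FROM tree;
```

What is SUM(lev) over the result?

12

Base: id=4 (dist) at lev 0.
Iteration 1: rows with parent_id in {4} -> root (id 5, lev 1), log (id 6, lev 1), usr (id 7, lev 1), photos (id 11, lev 1).
Iteration 2: rows with parent_id in {5,6,7,11} -> data (id 8, lev 2), media (id 10, lev 2), mail (id 12, lev 2), lib (id 13, lev 2).
Iteration 3: lev < 2 fails for all current rows; recursion stops.
SUM(lev) = 0 + 1 + 1 + 1 + 1 + 2 + 2 + 2 + 2 = 12.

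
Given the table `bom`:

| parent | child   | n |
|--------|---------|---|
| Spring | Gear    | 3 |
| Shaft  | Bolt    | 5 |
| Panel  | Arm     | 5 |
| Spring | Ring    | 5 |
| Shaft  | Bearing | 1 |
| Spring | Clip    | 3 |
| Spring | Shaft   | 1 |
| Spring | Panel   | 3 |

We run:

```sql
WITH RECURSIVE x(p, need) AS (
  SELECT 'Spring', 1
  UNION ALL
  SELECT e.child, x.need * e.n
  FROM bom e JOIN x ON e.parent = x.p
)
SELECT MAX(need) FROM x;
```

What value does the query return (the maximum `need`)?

Base: (Spring, need=1).
Iteration 1: components of {Spring} -> Clip = 1*3 = 3, Gear = 1*3 = 3, Panel = 1*3 = 3, Ring = 1*5 = 5, Shaft = 1*1 = 1.
Iteration 2: components of {Clip,Gear,Panel,Ring,Shaft} -> Arm = 3*5 = 15, Bearing = 1*1 = 1, Bolt = 1*5 = 5.
Iteration 3: no further components; recursion stops.
need values: 1, 1, 3, 3, 5, 3, 5, 1, 15; the maximum is 15.

15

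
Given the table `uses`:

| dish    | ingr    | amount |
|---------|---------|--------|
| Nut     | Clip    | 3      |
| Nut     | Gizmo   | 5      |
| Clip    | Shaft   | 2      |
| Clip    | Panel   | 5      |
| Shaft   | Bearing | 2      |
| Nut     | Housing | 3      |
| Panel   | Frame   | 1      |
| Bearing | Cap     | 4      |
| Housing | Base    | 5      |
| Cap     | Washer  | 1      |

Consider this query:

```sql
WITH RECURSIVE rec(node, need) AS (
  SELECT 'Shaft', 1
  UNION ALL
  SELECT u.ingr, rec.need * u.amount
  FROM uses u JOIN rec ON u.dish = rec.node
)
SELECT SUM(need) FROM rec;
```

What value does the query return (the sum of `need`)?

19

Base: (Shaft, need=1).
Iteration 1: components of {Shaft} -> Bearing = 1*2 = 2.
Iteration 2: components of {Bearing} -> Cap = 2*4 = 8.
Iteration 3: components of {Cap} -> Washer = 8*1 = 8.
Iteration 4: no further components; recursion stops.
SUM(need) = 1 + 2 + 8 + 8 = 19.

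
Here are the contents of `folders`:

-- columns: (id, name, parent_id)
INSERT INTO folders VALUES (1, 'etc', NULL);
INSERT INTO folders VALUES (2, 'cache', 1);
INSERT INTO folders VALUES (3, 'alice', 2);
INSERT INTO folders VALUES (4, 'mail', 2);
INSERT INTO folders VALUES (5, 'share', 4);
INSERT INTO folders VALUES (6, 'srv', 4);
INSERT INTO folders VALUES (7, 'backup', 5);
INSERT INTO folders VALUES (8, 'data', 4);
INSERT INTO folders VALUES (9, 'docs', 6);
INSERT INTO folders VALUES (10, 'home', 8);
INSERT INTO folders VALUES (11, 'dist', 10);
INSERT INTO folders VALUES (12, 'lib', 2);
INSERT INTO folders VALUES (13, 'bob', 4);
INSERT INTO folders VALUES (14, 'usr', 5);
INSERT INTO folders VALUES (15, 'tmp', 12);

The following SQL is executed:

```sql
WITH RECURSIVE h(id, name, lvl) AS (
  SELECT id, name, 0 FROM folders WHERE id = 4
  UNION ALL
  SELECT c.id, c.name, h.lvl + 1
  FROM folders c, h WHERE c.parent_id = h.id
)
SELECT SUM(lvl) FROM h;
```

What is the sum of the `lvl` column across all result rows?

15

Base: id=4 (mail) at lvl 0.
Iteration 1: rows with parent_id in {4} -> share (id 5, lvl 1), srv (id 6, lvl 1), data (id 8, lvl 1), bob (id 13, lvl 1).
Iteration 2: rows with parent_id in {5,6,8,13} -> backup (id 7, lvl 2), docs (id 9, lvl 2), home (id 10, lvl 2), usr (id 14, lvl 2).
Iteration 3: rows with parent_id in {7,9,10,14} -> dist (id 11, lvl 3).
Iteration 4: no rows with parent_id in {11}; recursion stops.
SUM(lvl) = 0 + 1 + 1 + 1 + 1 + 2 + 2 + 2 + 2 + 3 = 15.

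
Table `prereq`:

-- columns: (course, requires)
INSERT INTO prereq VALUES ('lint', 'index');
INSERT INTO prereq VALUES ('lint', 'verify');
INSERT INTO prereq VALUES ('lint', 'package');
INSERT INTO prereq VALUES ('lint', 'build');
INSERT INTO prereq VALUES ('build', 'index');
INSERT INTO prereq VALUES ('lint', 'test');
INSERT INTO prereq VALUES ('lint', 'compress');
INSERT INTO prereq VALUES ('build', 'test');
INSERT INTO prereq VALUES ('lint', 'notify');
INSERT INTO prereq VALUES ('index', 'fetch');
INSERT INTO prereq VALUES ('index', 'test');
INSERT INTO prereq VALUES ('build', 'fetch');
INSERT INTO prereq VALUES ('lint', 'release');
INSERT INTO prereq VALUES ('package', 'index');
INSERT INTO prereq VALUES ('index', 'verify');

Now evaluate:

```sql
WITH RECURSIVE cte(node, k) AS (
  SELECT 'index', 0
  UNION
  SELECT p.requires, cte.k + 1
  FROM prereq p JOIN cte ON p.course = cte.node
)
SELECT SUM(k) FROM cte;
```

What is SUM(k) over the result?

3

Base: (index, k=0).
Iteration 1: edges from {index} -> (fetch, k=1), (test, k=1), (verify, k=1).
Iteration 2: no outgoing edges from {fetch,test,verify}; recursion stops.
SUM(k) = 0 + 1 + 1 + 1 = 3.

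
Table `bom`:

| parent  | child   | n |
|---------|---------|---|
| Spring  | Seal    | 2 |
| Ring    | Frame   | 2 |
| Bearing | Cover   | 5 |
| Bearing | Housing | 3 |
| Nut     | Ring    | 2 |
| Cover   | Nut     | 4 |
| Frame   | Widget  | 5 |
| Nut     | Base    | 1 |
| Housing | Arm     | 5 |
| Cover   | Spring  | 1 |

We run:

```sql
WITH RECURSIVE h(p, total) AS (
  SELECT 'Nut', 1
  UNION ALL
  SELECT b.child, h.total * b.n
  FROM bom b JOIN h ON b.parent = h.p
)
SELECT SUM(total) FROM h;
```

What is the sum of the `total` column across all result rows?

Base: (Nut, total=1).
Iteration 1: components of {Nut} -> Base = 1*1 = 1, Ring = 1*2 = 2.
Iteration 2: components of {Base,Ring} -> Frame = 2*2 = 4.
Iteration 3: components of {Frame} -> Widget = 4*5 = 20.
Iteration 4: no further components; recursion stops.
SUM(total) = 1 + 2 + 1 + 4 + 20 = 28.

28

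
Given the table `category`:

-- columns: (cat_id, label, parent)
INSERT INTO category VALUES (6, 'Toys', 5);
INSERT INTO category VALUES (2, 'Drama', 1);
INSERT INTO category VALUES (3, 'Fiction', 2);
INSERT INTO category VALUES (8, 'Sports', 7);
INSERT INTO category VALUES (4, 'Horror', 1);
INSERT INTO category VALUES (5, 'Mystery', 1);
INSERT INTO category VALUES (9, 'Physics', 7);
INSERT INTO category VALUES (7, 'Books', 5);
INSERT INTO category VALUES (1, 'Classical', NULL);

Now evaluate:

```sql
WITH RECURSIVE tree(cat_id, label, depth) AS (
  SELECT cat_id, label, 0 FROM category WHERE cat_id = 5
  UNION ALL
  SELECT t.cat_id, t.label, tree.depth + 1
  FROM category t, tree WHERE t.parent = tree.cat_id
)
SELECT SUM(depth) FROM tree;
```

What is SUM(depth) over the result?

6

Base: cat_id=5 (Mystery) at depth 0.
Iteration 1: rows with parent in {5} -> Toys (id 6, depth 1), Books (id 7, depth 1).
Iteration 2: rows with parent in {6,7} -> Sports (id 8, depth 2), Physics (id 9, depth 2).
Iteration 3: no rows with parent in {8,9}; recursion stops.
SUM(depth) = 0 + 1 + 1 + 2 + 2 = 6.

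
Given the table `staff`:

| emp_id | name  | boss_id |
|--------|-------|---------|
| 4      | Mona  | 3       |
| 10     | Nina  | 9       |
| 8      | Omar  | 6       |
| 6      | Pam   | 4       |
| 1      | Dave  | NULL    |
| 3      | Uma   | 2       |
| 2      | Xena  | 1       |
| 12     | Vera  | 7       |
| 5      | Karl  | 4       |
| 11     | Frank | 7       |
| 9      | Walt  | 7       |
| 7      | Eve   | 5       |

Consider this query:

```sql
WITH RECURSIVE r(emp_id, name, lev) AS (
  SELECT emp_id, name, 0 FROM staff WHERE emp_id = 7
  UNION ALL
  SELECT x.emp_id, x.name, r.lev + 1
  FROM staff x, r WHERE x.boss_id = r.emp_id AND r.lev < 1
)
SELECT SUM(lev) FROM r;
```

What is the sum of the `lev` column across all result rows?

3

Base: emp_id=7 (Eve) at lev 0.
Iteration 1: rows with boss_id in {7} -> Walt (id 9, lev 1), Frank (id 11, lev 1), Vera (id 12, lev 1).
Iteration 2: lev < 1 fails for all current rows; recursion stops.
SUM(lev) = 0 + 1 + 1 + 1 = 3.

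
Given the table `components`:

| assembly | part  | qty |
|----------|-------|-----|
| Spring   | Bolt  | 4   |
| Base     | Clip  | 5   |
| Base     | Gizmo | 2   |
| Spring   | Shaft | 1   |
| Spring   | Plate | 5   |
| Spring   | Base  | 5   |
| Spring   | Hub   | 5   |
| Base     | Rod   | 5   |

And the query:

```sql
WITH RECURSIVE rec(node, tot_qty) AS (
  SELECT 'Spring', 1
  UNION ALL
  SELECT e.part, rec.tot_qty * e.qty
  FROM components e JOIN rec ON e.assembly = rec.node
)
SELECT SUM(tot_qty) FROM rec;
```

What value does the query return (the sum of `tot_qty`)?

Base: (Spring, tot_qty=1).
Iteration 1: components of {Spring} -> Base = 1*5 = 5, Bolt = 1*4 = 4, Hub = 1*5 = 5, Plate = 1*5 = 5, Shaft = 1*1 = 1.
Iteration 2: components of {Base,Bolt,Hub,Plate,Shaft} -> Clip = 5*5 = 25, Gizmo = 5*2 = 10, Rod = 5*5 = 25.
Iteration 3: no further components; recursion stops.
SUM(tot_qty) = 1 + 5 + 4 + 5 + 5 + 1 + 10 + 25 + 25 = 81.

81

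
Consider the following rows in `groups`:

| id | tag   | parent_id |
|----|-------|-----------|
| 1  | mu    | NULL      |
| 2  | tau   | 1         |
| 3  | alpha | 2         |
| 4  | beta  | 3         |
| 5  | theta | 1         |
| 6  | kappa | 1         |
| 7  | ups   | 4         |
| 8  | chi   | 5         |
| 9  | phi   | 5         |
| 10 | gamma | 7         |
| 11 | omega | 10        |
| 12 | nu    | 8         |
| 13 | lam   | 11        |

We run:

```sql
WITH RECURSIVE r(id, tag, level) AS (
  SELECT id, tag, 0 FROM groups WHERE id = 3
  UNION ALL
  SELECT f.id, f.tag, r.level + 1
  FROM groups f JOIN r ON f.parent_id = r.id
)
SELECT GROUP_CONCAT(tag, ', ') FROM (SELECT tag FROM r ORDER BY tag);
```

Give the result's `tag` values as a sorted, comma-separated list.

Base: id=3 (alpha) at level 0.
Iteration 1: rows with parent_id in {3} -> beta (id 4, level 1).
Iteration 2: rows with parent_id in {4} -> ups (id 7, level 2).
Iteration 3: rows with parent_id in {7} -> gamma (id 10, level 3).
Iteration 4: rows with parent_id in {10} -> omega (id 11, level 4).
Iteration 5: rows with parent_id in {11} -> lam (id 13, level 5).
Iteration 6: no rows with parent_id in {13}; recursion stops.

alpha, beta, gamma, lam, omega, ups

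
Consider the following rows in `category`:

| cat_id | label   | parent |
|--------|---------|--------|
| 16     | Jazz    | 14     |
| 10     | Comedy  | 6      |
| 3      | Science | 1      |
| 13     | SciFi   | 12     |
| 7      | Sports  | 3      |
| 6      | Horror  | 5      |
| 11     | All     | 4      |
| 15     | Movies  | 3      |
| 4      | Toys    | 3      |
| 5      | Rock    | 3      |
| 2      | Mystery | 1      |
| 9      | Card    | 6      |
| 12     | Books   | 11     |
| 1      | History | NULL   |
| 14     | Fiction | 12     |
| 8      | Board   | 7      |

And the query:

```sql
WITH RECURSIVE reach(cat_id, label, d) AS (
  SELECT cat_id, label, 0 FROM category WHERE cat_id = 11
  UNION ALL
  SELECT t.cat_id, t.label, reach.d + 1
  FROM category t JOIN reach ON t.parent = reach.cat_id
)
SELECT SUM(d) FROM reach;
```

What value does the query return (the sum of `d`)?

Base: cat_id=11 (All) at d 0.
Iteration 1: rows with parent in {11} -> Books (id 12, d 1).
Iteration 2: rows with parent in {12} -> SciFi (id 13, d 2), Fiction (id 14, d 2).
Iteration 3: rows with parent in {13,14} -> Jazz (id 16, d 3).
Iteration 4: no rows with parent in {16}; recursion stops.
SUM(d) = 0 + 1 + 2 + 2 + 3 = 8.

8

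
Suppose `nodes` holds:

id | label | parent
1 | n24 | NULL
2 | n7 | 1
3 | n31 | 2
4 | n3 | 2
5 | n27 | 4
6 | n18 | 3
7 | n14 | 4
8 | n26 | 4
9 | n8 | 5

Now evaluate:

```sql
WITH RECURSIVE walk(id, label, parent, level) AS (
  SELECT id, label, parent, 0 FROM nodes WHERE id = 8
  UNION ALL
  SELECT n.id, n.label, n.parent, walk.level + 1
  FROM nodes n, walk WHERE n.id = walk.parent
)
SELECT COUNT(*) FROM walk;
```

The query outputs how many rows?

4

Base: id=8 (n26), parent=4, level 0.
Iteration 1: join on id=4 -> n3 (id 4, parent=2, level 1).
Iteration 2: join on id=2 -> n7 (id 2, parent=1, level 2).
Iteration 3: join on id=1 -> n24 (id 1, parent=NULL, level 3).
Iteration 4: parent is NULL; no match; recursion stops.
Total rows emitted: 4.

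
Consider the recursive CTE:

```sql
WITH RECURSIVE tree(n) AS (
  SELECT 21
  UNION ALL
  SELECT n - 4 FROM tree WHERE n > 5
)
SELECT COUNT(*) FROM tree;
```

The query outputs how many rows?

5

Base: n=21.
Iteration 1: 21 > 5 holds -> n = 21 - 4 = 17.
Iteration 2: 17 > 5 holds -> n = 17 - 4 = 13.
Iteration 3: 13 > 5 holds -> n = 13 - 4 = 9.
Iteration 4: 9 > 5 holds -> n = 9 - 4 = 5.
Iteration 5: 5 > 5 fails; recursion stops.
Total rows emitted: 5.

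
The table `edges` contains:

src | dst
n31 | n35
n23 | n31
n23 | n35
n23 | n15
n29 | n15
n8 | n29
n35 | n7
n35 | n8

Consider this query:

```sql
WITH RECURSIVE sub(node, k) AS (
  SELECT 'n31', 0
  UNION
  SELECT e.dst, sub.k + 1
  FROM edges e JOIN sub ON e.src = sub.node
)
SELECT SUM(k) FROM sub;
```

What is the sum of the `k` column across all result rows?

12

Base: (n31, k=0).
Iteration 1: edges from {n31} -> (n35, k=1).
Iteration 2: edges from {n35} -> (n7, k=2), (n8, k=2).
Iteration 3: edges from {n7,n8} -> (n29, k=3).
Iteration 4: edges from {n29} -> (n15, k=4).
Iteration 5: no outgoing edges from {n15}; recursion stops.
SUM(k) = 0 + 1 + 2 + 2 + 3 + 4 = 12.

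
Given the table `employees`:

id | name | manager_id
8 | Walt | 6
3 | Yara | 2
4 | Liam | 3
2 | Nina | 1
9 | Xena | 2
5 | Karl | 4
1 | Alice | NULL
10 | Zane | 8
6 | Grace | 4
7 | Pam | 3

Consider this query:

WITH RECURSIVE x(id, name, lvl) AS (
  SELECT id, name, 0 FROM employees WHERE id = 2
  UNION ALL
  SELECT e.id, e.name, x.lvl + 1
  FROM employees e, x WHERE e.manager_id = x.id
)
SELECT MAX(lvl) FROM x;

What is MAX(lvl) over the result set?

5

Base: id=2 (Nina) at lvl 0.
Iteration 1: rows with manager_id in {2} -> Yara (id 3, lvl 1), Xena (id 9, lvl 1).
Iteration 2: rows with manager_id in {3,9} -> Liam (id 4, lvl 2), Pam (id 7, lvl 2).
Iteration 3: rows with manager_id in {4,7} -> Karl (id 5, lvl 3), Grace (id 6, lvl 3).
Iteration 4: rows with manager_id in {5,6} -> Walt (id 8, lvl 4).
Iteration 5: rows with manager_id in {8} -> Zane (id 10, lvl 5).
Iteration 6: no rows with manager_id in {10}; recursion stops.
lvl values: 0, 1, 1, 2, 2, 3, 3, 4, 5; the maximum is 5.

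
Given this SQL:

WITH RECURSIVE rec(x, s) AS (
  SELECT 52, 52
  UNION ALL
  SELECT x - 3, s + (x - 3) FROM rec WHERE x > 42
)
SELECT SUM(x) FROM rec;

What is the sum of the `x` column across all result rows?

230

Base: x=52, s=52.
Iteration 1: 52 > 42 holds -> x = 52 - 3 = 49, s = 52 + 49 = 101.
Iteration 2: 49 > 42 holds -> x = 49 - 3 = 46, s = 101 + 46 = 147.
Iteration 3: 46 > 42 holds -> x = 46 - 3 = 43, s = 147 + 43 = 190.
Iteration 4: 43 > 42 holds -> x = 43 - 3 = 40, s = 190 + 40 = 230.
Iteration 5: 40 > 42 fails; recursion stops.
SUM(x) = 52 + 49 + 46 + 43 + 40 = 230.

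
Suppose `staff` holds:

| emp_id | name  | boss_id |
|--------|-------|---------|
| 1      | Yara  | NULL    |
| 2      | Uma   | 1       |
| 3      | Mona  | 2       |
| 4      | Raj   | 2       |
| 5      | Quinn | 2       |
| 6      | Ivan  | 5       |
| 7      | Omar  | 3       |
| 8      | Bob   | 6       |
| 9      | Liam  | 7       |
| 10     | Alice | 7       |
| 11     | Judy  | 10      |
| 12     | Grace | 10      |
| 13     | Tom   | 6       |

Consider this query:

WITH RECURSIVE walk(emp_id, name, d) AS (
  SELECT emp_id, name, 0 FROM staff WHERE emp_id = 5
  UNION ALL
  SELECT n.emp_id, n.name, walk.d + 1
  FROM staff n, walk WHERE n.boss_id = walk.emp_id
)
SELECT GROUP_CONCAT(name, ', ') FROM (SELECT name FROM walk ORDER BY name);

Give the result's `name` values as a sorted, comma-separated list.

Bob, Ivan, Quinn, Tom

Base: emp_id=5 (Quinn) at d 0.
Iteration 1: rows with boss_id in {5} -> Ivan (id 6, d 1).
Iteration 2: rows with boss_id in {6} -> Bob (id 8, d 2), Tom (id 13, d 2).
Iteration 3: no rows with boss_id in {8,13}; recursion stops.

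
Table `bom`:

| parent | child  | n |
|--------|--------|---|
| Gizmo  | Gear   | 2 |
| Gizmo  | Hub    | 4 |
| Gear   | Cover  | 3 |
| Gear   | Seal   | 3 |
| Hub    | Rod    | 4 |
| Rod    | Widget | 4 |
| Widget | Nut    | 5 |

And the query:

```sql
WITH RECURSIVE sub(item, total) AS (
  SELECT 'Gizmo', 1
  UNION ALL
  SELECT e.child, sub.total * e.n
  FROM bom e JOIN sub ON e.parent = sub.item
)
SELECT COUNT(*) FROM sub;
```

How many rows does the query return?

8

Base: (Gizmo, total=1).
Iteration 1: components of {Gizmo} -> Gear = 1*2 = 2, Hub = 1*4 = 4.
Iteration 2: components of {Gear,Hub} -> Cover = 2*3 = 6, Rod = 4*4 = 16, Seal = 2*3 = 6.
Iteration 3: components of {Cover,Rod,Seal} -> Widget = 16*4 = 64.
Iteration 4: components of {Widget} -> Nut = 64*5 = 320.
Iteration 5: no further components; recursion stops.
Total rows emitted: 8.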